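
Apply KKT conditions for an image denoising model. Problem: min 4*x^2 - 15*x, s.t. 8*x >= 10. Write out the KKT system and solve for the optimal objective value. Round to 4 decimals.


Step 1: Try lambda = 0 (constraint inactive).
Stationarity: 2*4*x - 15 = 0
x* = 15/(2*4) = 1.875
Check constraint: 8*1.875 = 15.0 >= 10 -- satisfied.
Step 2: Compute optimal value.
f(x*) = 4*1.875^2 - 15*1.875 = -14.0625


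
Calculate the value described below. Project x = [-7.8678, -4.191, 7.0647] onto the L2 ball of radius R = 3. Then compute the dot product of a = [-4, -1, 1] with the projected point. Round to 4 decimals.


Step 1: Compute ||x|| (intermediates to 6 decimals).
||x|| = sqrt((-7.8678)^2 + (-4.191)^2 + 7.0647^2) = 11.37439
Step 2: Project.
Since ||x|| > R, scale = R/||x|| = 3/11.37439 = 0.26375, proj(x) = scale * x
proj(x) = [-2.075132, -1.105376, 1.863315]
Step 3: Dot product.
a^T * proj(x) = -4*(-2.075132) - 1*(-1.105376) + 1*1.863315 = 11.2692


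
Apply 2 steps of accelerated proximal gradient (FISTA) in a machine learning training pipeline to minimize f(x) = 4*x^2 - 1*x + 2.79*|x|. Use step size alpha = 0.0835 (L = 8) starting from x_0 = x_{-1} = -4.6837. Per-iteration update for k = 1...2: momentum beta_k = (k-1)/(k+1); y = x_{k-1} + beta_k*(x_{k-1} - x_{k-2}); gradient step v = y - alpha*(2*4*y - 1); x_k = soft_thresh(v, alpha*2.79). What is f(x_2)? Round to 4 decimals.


FISTA on f(x) = 4*x^2 - 1*x + 2.79*|x|
L = 8, alpha = 0.0835
Iteration 1: beta = 0.0, y = -4.6837 + 0.0*(-4.6837 + 4.6837) = -4.6837
  grad(y) = -38.4696, v = y - alpha*grad = -1.4715
  prox(v) = soft_thresh(-1.4715, 0.233) = -1.2385
Iteration 2: beta = 0.3333, y = -1.2385 + 0.3333*(-1.2385 + 4.6837) = -0.0901
  grad(y) = -1.721, v = y - alpha*grad = 0.0536
  prox(v) = soft_thresh(0.0536, 0.233) = 0.0
f(x_2) = 4*0.0^2 - 1*0.0 + 2.79*|0.0| = 0.0


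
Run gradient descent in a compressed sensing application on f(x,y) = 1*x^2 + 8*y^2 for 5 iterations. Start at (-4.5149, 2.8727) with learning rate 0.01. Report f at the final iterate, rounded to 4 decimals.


Gradient descent on f(x,y) = 1*x^2 + 8*y^2.
Starting point: (-4.5149, 2.8727), alpha = 0.01
Step 1: grad_x = 2*1*-4.5149 = -9.0298, grad_y = 2*8*2.8727 = 45.9632
  x_1 = -4.5149 - 0.01*-9.0298 = -4.4246
  y_1 = 2.8727 - 0.01*45.9632 = 2.4131
Step 2: grad_x = 2*1*-4.4246 = -8.8492, grad_y = 2*8*2.4131 = 38.6091
  x_2 = -4.4246 - 0.01*-8.8492 = -4.3361
  y_2 = 2.4131 - 0.01*38.6091 = 2.027
Step 3: grad_x = 2*1*-4.3361 = -8.6722, grad_y = 2*8*2.027 = 32.4316
  x_3 = -4.3361 - 0.01*-8.6722 = -4.2494
  y_3 = 2.027 - 0.01*32.4316 = 1.7027
Step 4: grad_x = 2*1*-4.2494 = -8.4988, grad_y = 2*8*1.7027 = 27.2426
  x_4 = -4.2494 - 0.01*-8.4988 = -4.1644
  y_4 = 1.7027 - 0.01*27.2426 = 1.4302
Step 5: grad_x = 2*1*-4.1644 = -8.3288, grad_y = 2*8*1.4302 = 22.8838
  x_5 = -4.1644 - 0.01*-8.3288 = -4.0811
  y_5 = 1.4302 - 0.01*22.8838 = 1.2014
f(-4.0811, 1.2014) = 1*(-4.0811)^2 + 8*1.2014^2 = 28.2023


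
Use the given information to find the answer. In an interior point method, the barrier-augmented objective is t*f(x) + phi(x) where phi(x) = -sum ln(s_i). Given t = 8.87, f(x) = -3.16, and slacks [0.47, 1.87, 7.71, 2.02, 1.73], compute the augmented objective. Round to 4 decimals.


Step 1: Compute log-barrier.
ln values: [-0.755, 0.6259, 2.0425, 0.7031, 0.5481]
phi = -(-0.755 + 0.6259 + 2.0425 + 0.7031 + 0.5481) = -3.1647
Step 2: Compute augmented objective.
t*f(x) = 8.87*-3.16 = -28.0292
Total = -28.0292 - 3.1647 = -31.1939


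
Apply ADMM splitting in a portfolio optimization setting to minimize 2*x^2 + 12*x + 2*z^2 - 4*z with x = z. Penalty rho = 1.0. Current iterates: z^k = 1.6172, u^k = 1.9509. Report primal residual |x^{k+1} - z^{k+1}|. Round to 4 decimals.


ADMM iteration with rho = 1.0, z^k = 1.6172, u^k = 1.9509
Step 1: x-update.
Minimize 2*x^2 + 12*x + (1.0/2)*(x - 1.6172 + 1.9509)^2
FOC: (2*2 + 1.0)*x = -12 + 1.0*(1.6172 - 1.9509)
x^{k+1} = -2.4667
Step 2: z-update.
Minimize 2*z^2 - 4*z + (1.0/2)*(-2.4667 - z + 1.9509)^2
FOC: (2*2 + 1.0)*z = 4 + 1.0*(-2.4667 + 1.9509)
z^{k+1} = 0.6968
Step 3: u-update.
u^{k+1} = 1.9509 - 2.4667 - 0.6968 = -1.2127
Step 4: Primal residual = |-2.4667 - 0.6968| = 3.1636


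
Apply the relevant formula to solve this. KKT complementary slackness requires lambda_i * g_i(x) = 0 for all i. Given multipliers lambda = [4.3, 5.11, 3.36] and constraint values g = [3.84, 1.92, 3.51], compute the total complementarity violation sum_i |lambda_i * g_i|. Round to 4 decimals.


KKT complementary slackness check:
lambda_1 * g_1 = 4.3 * 3.84 = 16.512
lambda_2 * g_2 = 5.11 * 1.92 = 9.8112
lambda_3 * g_3 = 3.36 * 3.51 = 11.7936
Total violation = 16.512 + 9.8112 + 11.7936 = 38.1168


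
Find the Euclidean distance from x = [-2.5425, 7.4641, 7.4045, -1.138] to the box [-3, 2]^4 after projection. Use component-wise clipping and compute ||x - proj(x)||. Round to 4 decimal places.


Project each component onto [-3, 2].
clip(-2.5425) = -2.5425, clip(7.4641) = 2.0, clip(7.4045) = 2.0, clip(-1.138) = -1.138
Projection = [-2.5425, 2.0, 2.0, -1.138]
Squared diffs: [0.0, 29.8564, 29.2086, 0.0]
Distance = sqrt(59.065) = 7.6854


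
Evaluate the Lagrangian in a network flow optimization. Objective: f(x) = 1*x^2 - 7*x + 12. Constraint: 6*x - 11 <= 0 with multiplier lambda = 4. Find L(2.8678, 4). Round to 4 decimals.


Step 1: Evaluate f(x).
f(2.8678) = 1*2.8678^2 - 7*2.8678 + 12 = 0.1497
Step 2: Evaluate g(x).
g(2.8678) = 6*2.8678 - 11 = 6.2068
Step 3: Compute Lagrangian.
L = 0.1497 + 4*6.2068 = 24.9769


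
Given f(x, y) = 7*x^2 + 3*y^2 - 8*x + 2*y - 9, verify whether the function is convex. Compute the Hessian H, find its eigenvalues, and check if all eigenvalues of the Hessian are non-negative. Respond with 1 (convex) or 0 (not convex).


The Hessian of f(x,y) = 7*x^2 + 3*y^2 - 8*x + 2*y - 9 is:
H = [[14, 0], [0, 6]]
Trace = 14 + 6 = 20
Determinant = 14*6 - (0)^2 = 84
Discriminant = (20)^2 - 4*84 = 64.0
Eigenvalues: lambda_1 = 6.0, lambda_2 = 14.0
The function is convex.

1


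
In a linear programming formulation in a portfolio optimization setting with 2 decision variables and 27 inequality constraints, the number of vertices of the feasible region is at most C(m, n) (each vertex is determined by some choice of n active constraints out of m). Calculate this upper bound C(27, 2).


Each vertex corresponds to some choice of n active constraints out of m, so the number of vertices is at most C(m, n) = m! / (n!(m-n)!).
m = 27, n = 2
Numerator: 27 * 26
Denominator: 2! = 2
C(27, 2) = 351


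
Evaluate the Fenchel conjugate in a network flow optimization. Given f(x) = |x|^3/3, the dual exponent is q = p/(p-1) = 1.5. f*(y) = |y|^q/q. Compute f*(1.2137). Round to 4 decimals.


The conjugate exponent q satisfies 1/p + 1/q = 1.
p = 3, so q = 3/(3 - 1) = 1.5
|y|^q = 1.2137^1.5 = 1.3371
f*(1.2137) = 1.3371 / 1.5 = 0.8914


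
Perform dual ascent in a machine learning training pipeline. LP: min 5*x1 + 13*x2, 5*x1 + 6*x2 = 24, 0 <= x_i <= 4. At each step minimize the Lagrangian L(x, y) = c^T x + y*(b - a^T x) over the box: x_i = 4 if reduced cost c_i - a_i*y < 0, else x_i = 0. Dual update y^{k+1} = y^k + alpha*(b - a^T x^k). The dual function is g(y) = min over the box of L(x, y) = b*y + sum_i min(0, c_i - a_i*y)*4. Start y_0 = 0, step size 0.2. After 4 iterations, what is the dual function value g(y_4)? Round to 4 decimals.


Dual ascent for LP: min 5*x1 + 13*x2, 5*x1 + 6*x2 = 24, 0 <= x_i <= 4
Step 1: y^k = 0.0, reduced costs: (5.0, 13.0)
  x^k = (0.0, 0.0), subgradient = b - a^T x = 24.0
  y^{k+1} = 0.0 + 0.2*24.0 = 4.8
Step 2: y^k = 4.8, reduced costs: (-19.0, -15.8)
  x^k = (4.0, 4.0), subgradient = b - a^T x = -20.0
  y^{k+1} = 4.8 + 0.2*-20.0 = 0.8
Step 3: y^k = 0.8, reduced costs: (1.0, 8.2)
  x^k = (0.0, 0.0), subgradient = b - a^T x = 24.0
  y^{k+1} = 0.8 + 0.2*24.0 = 5.6
Step 4: y^k = 5.6, reduced costs: (-23.0, -20.6)
  x^k = (4.0, 4.0), subgradient = b - a^T x = -20.0
  y^{k+1} = 5.6 + 0.2*-20.0 = 1.6
Dual objective at y_4 = 1.6: reduced costs (-3.0, 3.4), box minimizer x = (4.0, 0.0)
g(y_4) = b*y + (c1 - a1*y)*x1 + (c2 - a2*y)*x2 = 24*1.6 + (-3.0)*4.0 + 3.4*0.0 = 38.4 - 12.0 + 0.0 = 26.4


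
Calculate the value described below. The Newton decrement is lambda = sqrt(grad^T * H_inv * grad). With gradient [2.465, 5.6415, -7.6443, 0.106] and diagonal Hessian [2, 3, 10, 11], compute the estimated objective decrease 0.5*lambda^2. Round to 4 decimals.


Step 1: H is diagonal, so H^(-1) * g = [1.2325, 1.8805, -0.7644, 0.0096].
Step 2: g^T H^(-1) g = sum_i g_i^2 / H_ii
  = (2.465)^2/2 + (5.6415)^2/3 + (-7.6443)^2/10 + (0.106)^2/11
  = 3.0381 + 10.6088 + 5.8435 + 0.001 = 19.4915
Step 3: Objective decrease = 0.5 * g^T H^(-1) g = 9.7458


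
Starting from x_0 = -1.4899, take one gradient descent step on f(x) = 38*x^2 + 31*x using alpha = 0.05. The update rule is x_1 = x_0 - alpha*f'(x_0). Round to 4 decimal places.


We compute the gradient at x_0 and apply the update.
f'(x) = 76*x + 31
f'(-1.4899) = 76*-1.4899 + 31 = -82.2324
x_1 = -1.4899 - 0.05*-82.2324 = 2.6217


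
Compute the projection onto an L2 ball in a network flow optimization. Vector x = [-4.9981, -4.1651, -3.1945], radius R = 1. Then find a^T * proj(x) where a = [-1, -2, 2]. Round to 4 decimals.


Step 1: Compute ||x|| (intermediates to 6 decimals).
||x|| = sqrt((-4.9981)^2 + (-4.1651)^2 + (-3.1945)^2) = 7.248027
Step 2: Project.
Since ||x|| > R, scale = R/||x|| = 1/7.248027 = 0.137969, proj(x) = scale * x
proj(x) = [-0.689583, -0.574655, -0.440742]
Step 3: Dot product.
a^T * proj(x) = -1*(-0.689583) - 2*(-0.574655) + 2*(-0.440742) = 0.9574


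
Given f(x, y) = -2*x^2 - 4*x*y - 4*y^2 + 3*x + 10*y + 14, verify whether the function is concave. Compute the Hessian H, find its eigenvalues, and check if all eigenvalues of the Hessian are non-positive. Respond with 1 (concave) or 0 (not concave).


The Hessian of f(x,y) = -2*x^2 - 4*x*y - 4*y^2 + 3*x + 10*y + 14 is:
H = [[-4, -4], [-4, -8]]
Trace = -4 - 8 = -12
Determinant = -4*-8 - (-4)^2 = 16
Discriminant = (-12)^2 - 4*16 = 80.0
Eigenvalues: lambda_1 = -10.4721, lambda_2 = -1.5279
The function is concave.

1


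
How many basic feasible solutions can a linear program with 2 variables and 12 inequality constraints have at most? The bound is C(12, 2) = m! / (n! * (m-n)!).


Each vertex corresponds to some choice of n active constraints out of m, so the number of vertices is at most C(m, n) = m! / (n!(m-n)!).
m = 12, n = 2
Numerator: 12 * 11
Denominator: 2! = 2
C(12, 2) = 66


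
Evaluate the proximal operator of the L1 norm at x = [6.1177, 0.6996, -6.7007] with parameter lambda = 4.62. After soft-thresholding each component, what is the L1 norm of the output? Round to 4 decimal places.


Soft-thresholding with lambda = 4.62:
prox(6.1177) = sign(6.1177)*max(|6.1177| - 4.62, 0) = 1.4977
prox(0.6996) = sign(0.6996)*max(|0.6996| - 4.62, 0) = 0.0
prox(-6.7007) = sign(-6.7007)*max(|-6.7007| - 4.62, 0) = -2.0807
prox(x) = [1.4977, 0.0, -2.0807]
||prox(x)||_1 = 1.4977 + 0.0 + 2.0807 = 3.5784


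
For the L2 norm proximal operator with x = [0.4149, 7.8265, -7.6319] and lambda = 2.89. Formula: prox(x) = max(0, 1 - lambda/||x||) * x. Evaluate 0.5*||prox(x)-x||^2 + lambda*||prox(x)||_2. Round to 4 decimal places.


Step 1: Compute ||x||.
||x|| = 10.9395
Step 2: Compute scaling factor.
scale = max(0, 1 - 2.89/10.9395) = 0.7358
Step 3: prox(x) = [0.3053, 5.7589, -5.6157]
||prox(x)|| = 8.0495
Step 4: Proximal objective.
0.5*||prox-x||^2 = 4.1761
lambda*||prox|| = 23.2631
Total = 27.439


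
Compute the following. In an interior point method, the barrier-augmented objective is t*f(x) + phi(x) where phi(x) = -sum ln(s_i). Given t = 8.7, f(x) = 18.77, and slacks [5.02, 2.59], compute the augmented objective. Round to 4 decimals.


Step 1: Compute log-barrier.
ln values: [1.6134, 0.9517]
phi = -(1.6134 + 0.9517) = -2.5651
Step 2: Compute augmented objective.
t*f(x) = 8.7*18.77 = 163.299
Total = 163.299 - 2.5651 = 160.7339


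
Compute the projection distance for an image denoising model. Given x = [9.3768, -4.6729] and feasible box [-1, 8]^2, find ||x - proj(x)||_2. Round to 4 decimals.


Project each component onto [-1, 8].
clip(9.3768) = 8.0, clip(-4.6729) = -1.0
Projection = [8.0, -1.0]
Squared diffs: [1.8956, 13.4902]
Distance = sqrt(15.3858) = 3.9225


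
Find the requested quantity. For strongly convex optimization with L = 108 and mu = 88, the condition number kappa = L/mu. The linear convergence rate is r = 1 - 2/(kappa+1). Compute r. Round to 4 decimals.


Step 1: Compute the condition number.
kappa = L/mu = 108/88 = 1.2273
Step 2: Compute the convergence rate.
r = 1 - 2/(kappa + 1) = 1 - 2*mu/(L + mu) = (L - mu)/(L + mu) = 20/196 = 0.102


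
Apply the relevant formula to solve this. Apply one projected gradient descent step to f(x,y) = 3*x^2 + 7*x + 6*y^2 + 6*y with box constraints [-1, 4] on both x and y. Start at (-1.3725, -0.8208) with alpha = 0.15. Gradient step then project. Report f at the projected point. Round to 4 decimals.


Step 1: Compute gradient at (-1.3725, -0.8208).
grad_x = 2*3*-1.3725 + 7 = -1.235
grad_y = 2*6*-0.8208 + 6 = -3.8496
Step 2: Gradient step.
x_raw = -1.3725 - 0.15*-1.235 = -1.1873
y_raw = -0.8208 - 0.15*-3.8496 = -0.2434
Step 3: Project onto [-1, 4].
x_proj = clip(-1.1873) = -1.0
y_proj = clip(-0.2434) = -0.2434
Step 4: Evaluate f.
f(-1.0, -0.2434) = -5.1048


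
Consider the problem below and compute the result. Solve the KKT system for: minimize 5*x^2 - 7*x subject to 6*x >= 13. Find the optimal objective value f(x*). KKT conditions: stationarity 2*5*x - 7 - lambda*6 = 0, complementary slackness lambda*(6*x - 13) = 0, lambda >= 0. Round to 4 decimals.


Step 1: Try lambda = 0 (constraint inactive).
x_unc = 7/(2*5) = 0.7
Check: 6*0.7 = 4.2 < 13 -- violated!
Step 2: Constraint must be active: 6*x = 13
x* = 13/6 = 2.1667 (rounded; the exact value 13/6 is used below)
lambda = (2*5*(13/6) - 7)/6 = 2.4444
Step 3: Compute optimal value.
f(x*) = 5*(13/6)^2 - 7*(13/6) = 8.3056


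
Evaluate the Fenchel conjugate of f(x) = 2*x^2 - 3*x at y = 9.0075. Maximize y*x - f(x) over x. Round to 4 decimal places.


f*(y) = sup_x {y*x - a*x^2 - b*x} = sup_x {(y-b)*x - a*x^2}
FOC: (y - b) - 2a*x = 0 => x* = (y - b)/(2a)
x* = (9.0075 + 3)/(2*2) = 3.0019
f*(9.0075) = (y-b)^2/(4a) = (9.0075 + 3)^2/(4*2)
= 144.1801/8 = 18.0225


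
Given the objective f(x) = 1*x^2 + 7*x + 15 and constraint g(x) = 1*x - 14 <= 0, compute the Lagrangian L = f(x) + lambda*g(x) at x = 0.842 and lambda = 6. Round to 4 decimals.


Step 1: Evaluate f(x).
f(0.842) = 1*0.842^2 + 7*0.842 + 15 = 21.603
Step 2: Evaluate g(x).
g(0.842) = 1*0.842 - 14 = -13.158
Step 3: Compute Lagrangian.
L = 21.603 + 6*-13.158 = -57.345


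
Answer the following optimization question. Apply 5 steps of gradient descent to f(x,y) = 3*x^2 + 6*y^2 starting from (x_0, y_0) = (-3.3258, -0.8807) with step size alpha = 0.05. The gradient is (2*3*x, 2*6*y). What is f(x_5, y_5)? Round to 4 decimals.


Gradient descent on f(x,y) = 3*x^2 + 6*y^2.
Starting point: (-3.3258, -0.8807), alpha = 0.05
Step 1: grad_x = 2*3*-3.3258 = -19.9548, grad_y = 2*6*-0.8807 = -10.5684
  x_1 = -3.3258 - 0.05*-19.9548 = -2.3281
  y_1 = -0.8807 - 0.05*-10.5684 = -0.3523
Step 2: grad_x = 2*3*-2.3281 = -13.9684, grad_y = 2*6*-0.3523 = -4.2274
  x_2 = -2.3281 - 0.05*-13.9684 = -1.6296
  y_2 = -0.3523 - 0.05*-4.2274 = -0.1409
Step 3: grad_x = 2*3*-1.6296 = -9.7779, grad_y = 2*6*-0.1409 = -1.6909
  x_3 = -1.6296 - 0.05*-9.7779 = -1.1407
  y_3 = -0.1409 - 0.05*-1.6909 = -0.0564
Step 4: grad_x = 2*3*-1.1407 = -6.8445, grad_y = 2*6*-0.0564 = -0.6764
  x_4 = -1.1407 - 0.05*-6.8445 = -0.7985
  y_4 = -0.0564 - 0.05*-0.6764 = -0.0225
Step 5: grad_x = 2*3*-0.7985 = -4.7911, grad_y = 2*6*-0.0225 = -0.2706
  x_5 = -0.7985 - 0.05*-4.7911 = -0.559
  y_5 = -0.0225 - 0.05*-0.2706 = -0.009
f(-0.559, -0.009) = 3*(-0.559)^2 + 6*(-0.009)^2 = 0.9378


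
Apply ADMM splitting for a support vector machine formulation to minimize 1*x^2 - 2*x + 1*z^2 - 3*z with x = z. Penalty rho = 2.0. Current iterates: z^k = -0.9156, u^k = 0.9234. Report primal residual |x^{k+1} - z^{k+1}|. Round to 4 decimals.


ADMM iteration with rho = 2.0, z^k = -0.9156, u^k = 0.9234
Step 1: x-update.
Minimize 1*x^2 - 2*x + (2.0/2)*(x + 0.9156 + 0.9234)^2
FOC: (2*1 + 2.0)*x = 2 + 2.0*(-0.9156 - 0.9234)
x^{k+1} = -0.4195
Step 2: z-update.
Minimize 1*z^2 - 3*z + (2.0/2)*(-0.4195 - z + 0.9234)^2
FOC: (2*1 + 2.0)*z = 3 + 2.0*(-0.4195 + 0.9234)
z^{k+1} = 1.002
Step 3: u-update.
u^{k+1} = 0.9234 - 0.4195 - 1.002 = -0.4981
Step 4: Primal residual = |-0.4195 - 1.002| = 1.4215


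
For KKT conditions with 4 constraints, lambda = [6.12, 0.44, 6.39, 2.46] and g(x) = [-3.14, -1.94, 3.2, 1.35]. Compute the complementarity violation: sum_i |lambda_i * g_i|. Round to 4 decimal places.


KKT complementary slackness check:
lambda_1 * g_1 = 6.12 * -3.14 = -19.2168
lambda_2 * g_2 = 0.44 * -1.94 = -0.8536
lambda_3 * g_3 = 6.39 * 3.2 = 20.448
lambda_4 * g_4 = 2.46 * 1.35 = 3.321
Total violation = 19.2168 + 0.8536 + 20.448 + 3.321 = 43.8394


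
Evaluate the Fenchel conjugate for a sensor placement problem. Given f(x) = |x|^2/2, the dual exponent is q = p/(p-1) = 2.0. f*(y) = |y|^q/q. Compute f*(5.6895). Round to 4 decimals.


The conjugate exponent q satisfies 1/p + 1/q = 1.
p = 2, so q = 2/(2 - 1) = 2.0
|y|^q = 5.6895^2.0 = 32.3704
f*(5.6895) = 32.3704 / 2.0 = 16.1852


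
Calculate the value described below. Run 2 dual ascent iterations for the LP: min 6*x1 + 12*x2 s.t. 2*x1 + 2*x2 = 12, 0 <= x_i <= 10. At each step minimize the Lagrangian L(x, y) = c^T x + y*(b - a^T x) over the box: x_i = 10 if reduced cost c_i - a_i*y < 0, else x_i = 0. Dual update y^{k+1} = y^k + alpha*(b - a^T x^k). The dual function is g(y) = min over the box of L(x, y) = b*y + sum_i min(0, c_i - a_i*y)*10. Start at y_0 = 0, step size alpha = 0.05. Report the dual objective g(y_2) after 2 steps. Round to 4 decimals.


Dual ascent for LP: min 6*x1 + 12*x2, 2*x1 + 2*x2 = 12, 0 <= x_i <= 10
Step 1: y^k = 0.0, reduced costs: (6.0, 12.0)
  x^k = (0.0, 0.0), subgradient = b - a^T x = 12.0
  y^{k+1} = 0.0 + 0.05*12.0 = 0.6
Step 2: y^k = 0.6, reduced costs: (4.8, 10.8)
  x^k = (0.0, 0.0), subgradient = b - a^T x = 12.0
  y^{k+1} = 0.6 + 0.05*12.0 = 1.2
Dual objective at y_2 = 1.2: reduced costs (3.6, 9.6), box minimizer x = (0.0, 0.0)
g(y_2) = b*y + (c1 - a1*y)*x1 + (c2 - a2*y)*x2 = 12*1.2 + 3.6*0.0 + 9.6*0.0 = 14.4 + 0.0 + 0.0 = 14.4


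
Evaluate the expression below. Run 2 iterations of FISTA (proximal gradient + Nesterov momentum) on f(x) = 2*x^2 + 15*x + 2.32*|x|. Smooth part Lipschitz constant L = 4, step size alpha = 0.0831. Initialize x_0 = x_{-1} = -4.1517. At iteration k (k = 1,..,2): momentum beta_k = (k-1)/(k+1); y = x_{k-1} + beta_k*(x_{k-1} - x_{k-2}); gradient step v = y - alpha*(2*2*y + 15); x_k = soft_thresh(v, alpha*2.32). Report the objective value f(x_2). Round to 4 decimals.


FISTA on f(x) = 2*x^2 + 15*x + 2.32*|x|
L = 4, alpha = 0.0831
Iteration 1: beta = 0.0, y = -4.1517 + 0.0*(-4.1517 + 4.1517) = -4.1517
  grad(y) = -1.6068, v = y - alpha*grad = -4.0182
  prox(v) = soft_thresh(-4.0182, 0.1928) = -3.8254
Iteration 2: beta = 0.3333, y = -3.8254 + 0.3333*(-3.8254 + 4.1517) = -3.7166
  grad(y) = 0.1336, v = y - alpha*grad = -3.7277
  prox(v) = soft_thresh(-3.7277, 0.1928) = -3.5349
f(x_2) = 2*(-3.5349)^2 + 15*(-3.5349) + 2.32*|-3.5349| = -19.8315


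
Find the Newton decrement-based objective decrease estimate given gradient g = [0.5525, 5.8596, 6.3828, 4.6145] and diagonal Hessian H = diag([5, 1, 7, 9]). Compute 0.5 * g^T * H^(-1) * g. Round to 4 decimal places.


Step 1: H is diagonal, so H^(-1) * g = [0.1105, 5.8596, 0.9118, 0.5127].
Step 2: g^T H^(-1) g = sum_i g_i^2 / H_ii
  = (0.5525)^2/5 + (5.8596)^2/1 + (6.3828)^2/7 + (4.6145)^2/9
  = 0.0611 + 34.3349 + 5.82 + 2.366 = 42.5819
Step 3: Objective decrease = 0.5 * g^T H^(-1) g = 21.291


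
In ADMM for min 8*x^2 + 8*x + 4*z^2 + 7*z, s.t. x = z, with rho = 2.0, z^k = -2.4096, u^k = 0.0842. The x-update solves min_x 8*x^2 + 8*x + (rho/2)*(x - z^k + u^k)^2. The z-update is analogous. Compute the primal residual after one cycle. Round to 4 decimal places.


ADMM iteration with rho = 2.0, z^k = -2.4096, u^k = 0.0842
Step 1: x-update.
Minimize 8*x^2 + 8*x + (2.0/2)*(x + 2.4096 + 0.0842)^2
FOC: (2*8 + 2.0)*x = -8 + 2.0*(-2.4096 - 0.0842)
x^{k+1} = -0.7215
Step 2: z-update.
Minimize 4*z^2 + 7*z + (2.0/2)*(-0.7215 - z + 0.0842)^2
FOC: (2*4 + 2.0)*z = -7 + 2.0*(-0.7215 + 0.0842)
z^{k+1} = -0.8275
Step 3: u-update.
u^{k+1} = 0.0842 - 0.7215 + 0.8275 = 0.1901
Step 4: Primal residual = |-0.7215 + 0.8275| = 0.1059


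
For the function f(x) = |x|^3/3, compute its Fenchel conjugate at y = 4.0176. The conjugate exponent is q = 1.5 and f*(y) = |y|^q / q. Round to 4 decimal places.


The conjugate exponent q satisfies 1/p + 1/q = 1.
p = 3, so q = 3/(3 - 1) = 1.5
|y|^q = 4.0176^1.5 = 8.0529
f*(4.0176) = 8.0529 / 1.5 = 5.3686


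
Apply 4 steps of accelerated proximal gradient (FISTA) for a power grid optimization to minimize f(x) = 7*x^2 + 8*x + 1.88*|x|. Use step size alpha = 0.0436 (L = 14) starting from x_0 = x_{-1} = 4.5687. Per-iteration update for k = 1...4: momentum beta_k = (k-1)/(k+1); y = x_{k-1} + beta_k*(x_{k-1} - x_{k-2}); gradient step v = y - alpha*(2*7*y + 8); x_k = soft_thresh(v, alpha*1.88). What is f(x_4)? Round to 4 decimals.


FISTA on f(x) = 7*x^2 + 8*x + 1.88*|x|
L = 14, alpha = 0.0436
Iteration 1: beta = 0.0, y = 4.5687 + 0.0*(4.5687 - 4.5687) = 4.5687
  grad(y) = 71.9618, v = y - alpha*grad = 1.4312
  prox(v) = soft_thresh(1.4312, 0.082) = 1.3492
Iteration 2: beta = 0.3333, y = 1.3492 + 0.3333*(1.3492 - 4.5687) = 0.276
  grad(y) = 11.8644, v = y - alpha*grad = -0.2413
  prox(v) = soft_thresh(-0.2413, 0.082) = -0.1593
Iteration 3: beta = 0.5, y = -0.1593 + 0.5*(-0.1593 - 1.3492) = -0.9135
  grad(y) = -4.7895, v = y - alpha*grad = -0.7047
  prox(v) = soft_thresh(-0.7047, 0.082) = -0.6227
Iteration 4: beta = 0.6, y = -0.6227 + 0.6*(-0.6227 + 0.1593) = -0.9008
  grad(y) = -4.6114, v = y - alpha*grad = -0.6998
  prox(v) = soft_thresh(-0.6998, 0.082) = -0.6178
f(x_4) = 7*(-0.6178)^2 + 8*(-0.6178) + 1.88*|-0.6178| = -1.1092


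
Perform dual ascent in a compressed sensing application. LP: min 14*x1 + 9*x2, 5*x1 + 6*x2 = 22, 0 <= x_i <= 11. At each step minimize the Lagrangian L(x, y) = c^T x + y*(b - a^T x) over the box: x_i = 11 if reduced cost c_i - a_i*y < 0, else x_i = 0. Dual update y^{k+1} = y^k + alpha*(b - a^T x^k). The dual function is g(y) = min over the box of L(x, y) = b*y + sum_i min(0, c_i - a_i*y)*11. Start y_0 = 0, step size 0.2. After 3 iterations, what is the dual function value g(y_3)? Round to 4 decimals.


Dual ascent for LP: min 14*x1 + 9*x2, 5*x1 + 6*x2 = 22, 0 <= x_i <= 11
Step 1: y^k = 0.0, reduced costs: (14.0, 9.0)
  x^k = (0.0, 0.0), subgradient = b - a^T x = 22.0
  y^{k+1} = 0.0 + 0.2*22.0 = 4.4
Step 2: y^k = 4.4, reduced costs: (-8.0, -17.4)
  x^k = (11.0, 11.0), subgradient = b - a^T x = -99.0
  y^{k+1} = 4.4 + 0.2*-99.0 = -15.4
Step 3: y^k = -15.4, reduced costs: (91.0, 101.4)
  x^k = (0.0, 0.0), subgradient = b - a^T x = 22.0
  y^{k+1} = -15.4 + 0.2*22.0 = -11.0
Dual objective at y_3 = -11.0: reduced costs (69.0, 75.0), box minimizer x = (0.0, 0.0)
g(y_3) = b*y + (c1 - a1*y)*x1 + (c2 - a2*y)*x2 = 22*(-11.0) + 69.0*0.0 + 75.0*0.0 = -242.0 + 0.0 + 0.0 = -242.0


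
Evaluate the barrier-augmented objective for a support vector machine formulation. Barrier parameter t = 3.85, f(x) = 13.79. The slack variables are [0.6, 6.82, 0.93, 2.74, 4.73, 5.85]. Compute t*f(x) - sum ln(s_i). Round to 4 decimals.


Step 1: Compute log-barrier.
ln values: [-0.5108, 1.9199, -0.0726, 1.008, 1.5539, 1.7664]
phi = -(-0.5108 + 1.9199 - 0.0726 + 1.008 + 1.5539 + 1.7664) = -5.6648
Step 2: Compute augmented objective.
t*f(x) = 3.85*13.79 = 53.0915
Total = 53.0915 - 5.6648 = 47.4267


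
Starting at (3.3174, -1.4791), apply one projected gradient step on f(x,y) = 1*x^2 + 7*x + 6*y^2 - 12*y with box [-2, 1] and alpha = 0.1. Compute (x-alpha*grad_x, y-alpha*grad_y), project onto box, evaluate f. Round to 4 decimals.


Step 1: Compute gradient at (3.3174, -1.4791).
grad_x = 2*1*3.3174 + 7 = 13.6348
grad_y = 2*6*-1.4791 - 12 = -29.7492
Step 2: Gradient step.
x_raw = 3.3174 - 0.1*13.6348 = 1.9539
y_raw = -1.4791 - 0.1*-29.7492 = 1.4958
Step 3: Project onto [-2, 1].
x_proj = clip(1.9539) = 1.0
y_proj = clip(1.4958) = 1.0
Step 4: Evaluate f.
f(1.0, 1.0) = 2.0


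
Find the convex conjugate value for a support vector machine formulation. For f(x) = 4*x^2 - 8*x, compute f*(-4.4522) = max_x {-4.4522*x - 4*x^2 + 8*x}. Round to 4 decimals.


f*(y) = sup_x {y*x - a*x^2 - b*x} = sup_x {(y-b)*x - a*x^2}
FOC: (y - b) - 2a*x = 0 => x* = (y - b)/(2a)
x* = (-4.4522 + 8)/(2*4) = 0.4435
f*(-4.4522) = (y-b)^2/(4a) = (-4.4522 + 8)^2/(4*4)
= 12.5869/16 = 0.7867


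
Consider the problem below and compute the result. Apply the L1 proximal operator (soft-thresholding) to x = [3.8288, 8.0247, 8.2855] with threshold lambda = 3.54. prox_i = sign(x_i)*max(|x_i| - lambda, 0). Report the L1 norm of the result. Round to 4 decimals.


Soft-thresholding with lambda = 3.54:
prox(3.8288) = sign(3.8288)*max(|3.8288| - 3.54, 0) = 0.2888
prox(8.0247) = sign(8.0247)*max(|8.0247| - 3.54, 0) = 4.4847
prox(8.2855) = sign(8.2855)*max(|8.2855| - 3.54, 0) = 4.7455
prox(x) = [0.2888, 4.4847, 4.7455]
||prox(x)||_1 = 0.2888 + 4.4847 + 4.7455 = 9.519


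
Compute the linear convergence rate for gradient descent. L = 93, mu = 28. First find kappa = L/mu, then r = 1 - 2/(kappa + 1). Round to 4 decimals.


Step 1: Compute the condition number.
kappa = L/mu = 93/28 = 3.3214
Step 2: Compute the convergence rate.
r = 1 - 2/(kappa + 1) = 1 - 2*mu/(L + mu) = (L - mu)/(L + mu) = 65/121 = 0.5372


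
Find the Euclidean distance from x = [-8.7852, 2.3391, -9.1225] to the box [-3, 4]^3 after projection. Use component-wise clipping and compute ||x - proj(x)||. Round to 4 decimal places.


Project each component onto [-3, 4].
clip(-8.7852) = -3.0, clip(2.3391) = 2.3391, clip(-9.1225) = -3.0
Projection = [-3.0, 2.3391, -3.0]
Squared diffs: [33.4685, 0.0, 37.485]
Distance = sqrt(70.9535) = 8.4234


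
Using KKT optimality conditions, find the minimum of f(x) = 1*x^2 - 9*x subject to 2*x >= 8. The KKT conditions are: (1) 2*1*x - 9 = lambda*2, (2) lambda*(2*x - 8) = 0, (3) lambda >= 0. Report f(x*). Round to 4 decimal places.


Step 1: Try lambda = 0 (constraint inactive).
Stationarity: 2*1*x - 9 = 0
x* = 9/(2*1) = 4.5
Check constraint: 2*4.5 = 9.0 >= 8 -- satisfied.
Step 2: Compute optimal value.
f(x*) = 1*4.5^2 - 9*4.5 = -20.25


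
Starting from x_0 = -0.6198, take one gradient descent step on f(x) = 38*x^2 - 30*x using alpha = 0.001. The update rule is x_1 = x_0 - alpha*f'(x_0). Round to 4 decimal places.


We compute the gradient at x_0 and apply the update.
f'(x) = 76*x - 30
f'(-0.6198) = 76*-0.6198 - 30 = -77.1048
x_1 = -0.6198 - 0.001*-77.1048 = -0.5427


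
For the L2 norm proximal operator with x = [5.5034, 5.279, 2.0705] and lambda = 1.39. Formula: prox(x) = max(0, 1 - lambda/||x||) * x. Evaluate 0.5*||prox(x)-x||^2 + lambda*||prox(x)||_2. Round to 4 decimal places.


Step 1: Compute ||x||.
||x|| = 7.902
Step 2: Compute scaling factor.
scale = max(0, 1 - 1.39/7.902) = 0.8241
Step 3: prox(x) = [4.5353, 4.3504, 1.7063]
||prox(x)|| = 6.512
Step 4: Proximal objective.
0.5*||prox-x||^2 = 0.9661
lambda*||prox|| = 9.0517
Total = 10.0178


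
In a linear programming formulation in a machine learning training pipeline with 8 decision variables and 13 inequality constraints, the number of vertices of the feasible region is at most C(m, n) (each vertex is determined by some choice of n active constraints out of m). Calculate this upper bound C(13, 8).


Each vertex corresponds to some choice of n active constraints out of m, so the number of vertices is at most C(m, n) = m! / (n!(m-n)!).
m = 13, n = 8
Numerator: 13 * 12 * 11 * 10 * 9 * 8 * 7 * 6
Denominator: 8! = 40320
C(13, 8) = 1287


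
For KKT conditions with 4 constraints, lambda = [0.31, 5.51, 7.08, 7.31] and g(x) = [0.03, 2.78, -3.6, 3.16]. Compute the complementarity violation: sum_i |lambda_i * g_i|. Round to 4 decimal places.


KKT complementary slackness check:
lambda_1 * g_1 = 0.31 * 0.03 = 0.0093
lambda_2 * g_2 = 5.51 * 2.78 = 15.3178
lambda_3 * g_3 = 7.08 * -3.6 = -25.488
lambda_4 * g_4 = 7.31 * 3.16 = 23.0996
Total violation = 0.0093 + 15.3178 + 25.488 + 23.0996 = 63.9147


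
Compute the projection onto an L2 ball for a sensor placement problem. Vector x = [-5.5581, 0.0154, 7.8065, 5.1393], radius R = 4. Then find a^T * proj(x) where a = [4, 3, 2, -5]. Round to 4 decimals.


Step 1: Compute ||x|| (intermediates to 6 decimals).
||x|| = sqrt((-5.5581)^2 + 0.0154^2 + 7.8065^2 + 5.1393^2) = 10.874123
Step 2: Project.
Since ||x|| > R, scale = R/||x|| = 4/10.874123 = 0.367846, proj(x) = scale * x
proj(x) = [-2.044525, 0.005665, 2.87159, 1.890471]
Step 3: Dot product.
a^T * proj(x) = 4*(-2.044525) + 3*0.005665 + 2*2.87159 - 5*1.890471 = -11.8703


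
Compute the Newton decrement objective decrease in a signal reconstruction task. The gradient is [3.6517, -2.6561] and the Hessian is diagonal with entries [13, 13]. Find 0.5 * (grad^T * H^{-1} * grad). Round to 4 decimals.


Step 1: H is diagonal, so H^(-1) * g = [0.2809, -0.2043].
Step 2: g^T H^(-1) g = sum_i g_i^2 / H_ii
  = (3.6517)^2/13 + (-2.6561)^2/13
  = 1.0258 + 0.5427 = 1.5684
Step 3: Objective decrease = 0.5 * g^T H^(-1) g = 0.7842


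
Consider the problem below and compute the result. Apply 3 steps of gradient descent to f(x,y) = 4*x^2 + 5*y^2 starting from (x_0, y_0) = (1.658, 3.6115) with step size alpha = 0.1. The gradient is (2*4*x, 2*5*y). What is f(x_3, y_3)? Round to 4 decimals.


Gradient descent on f(x,y) = 4*x^2 + 5*y^2.
Starting point: (1.658, 3.6115), alpha = 0.1
Step 1: grad_x = 2*4*1.658 = 13.264, grad_y = 2*5*3.6115 = 36.115
  x_1 = 1.658 - 0.1*13.264 = 0.3316
  y_1 = 3.6115 - 0.1*36.115 = -0.0
Step 2: grad_x = 2*4*0.3316 = 2.6528, grad_y = 2*5*-0.0 = -0.0
  x_2 = 0.3316 - 0.1*2.6528 = 0.0663
  y_2 = -0.0 - 0.1*-0.0 = 0.0
Step 3: grad_x = 2*4*0.0663 = 0.5306, grad_y = 2*5*0.0 = 0.0
  x_3 = 0.0663 - 0.1*0.5306 = 0.0133
  y_3 = 0.0 - 0.1*0.0 = 0.0
f(0.0133, 0.0) = 4*0.0133^2 + 5*0.0^2 = 0.0007


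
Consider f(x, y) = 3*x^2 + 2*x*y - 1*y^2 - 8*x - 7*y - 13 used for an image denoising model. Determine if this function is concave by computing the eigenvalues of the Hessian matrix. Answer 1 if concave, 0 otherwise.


The Hessian of f(x,y) = 3*x^2 + 2*x*y - 1*y^2 - 8*x - 7*y - 13 is:
H = [[6, 2], [2, -2]]
Trace = 6 - 2 = 4
Determinant = 6*-2 - (2)^2 = -16
Discriminant = (4)^2 - 4*-16 = 80.0
Eigenvalues: lambda_1 = -2.4721, lambda_2 = 6.4721
The function is not concave.

0


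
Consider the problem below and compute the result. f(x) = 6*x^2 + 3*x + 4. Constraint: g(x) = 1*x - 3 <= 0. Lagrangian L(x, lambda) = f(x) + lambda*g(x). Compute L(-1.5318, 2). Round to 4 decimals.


Step 1: Evaluate f(x).
f(-1.5318) = 6*(-1.5318)^2 + 3*(-1.5318) + 4 = 13.4831
Step 2: Evaluate g(x).
g(-1.5318) = 1*-1.5318 - 3 = -4.5318
Step 3: Compute Lagrangian.
L = 13.4831 + 2*-4.5318 = 4.4195


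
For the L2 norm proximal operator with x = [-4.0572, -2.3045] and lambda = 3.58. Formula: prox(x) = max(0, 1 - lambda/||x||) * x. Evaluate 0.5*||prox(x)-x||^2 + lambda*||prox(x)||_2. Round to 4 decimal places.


Step 1: Compute ||x||.
||x|| = 4.666
Step 2: Compute scaling factor.
scale = max(0, 1 - 3.58/4.666) = 0.2327
Step 3: prox(x) = [-0.9443, -0.5364]
||prox(x)|| = 1.086
Step 4: Proximal objective.
0.5*||prox-x||^2 = 6.4082
lambda*||prox|| = 3.8879
Total = 10.2961


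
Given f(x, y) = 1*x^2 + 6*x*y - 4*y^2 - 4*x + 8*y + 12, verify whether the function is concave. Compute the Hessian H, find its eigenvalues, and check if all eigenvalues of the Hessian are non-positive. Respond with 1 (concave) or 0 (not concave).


The Hessian of f(x,y) = 1*x^2 + 6*x*y - 4*y^2 - 4*x + 8*y + 12 is:
H = [[2, 6], [6, -8]]
Trace = 2 - 8 = -6
Determinant = 2*-8 - (6)^2 = -52
Discriminant = (-6)^2 - 4*-52 = 244.0
Eigenvalues: lambda_1 = -10.8102, lambda_2 = 4.8102
The function is not concave.

0


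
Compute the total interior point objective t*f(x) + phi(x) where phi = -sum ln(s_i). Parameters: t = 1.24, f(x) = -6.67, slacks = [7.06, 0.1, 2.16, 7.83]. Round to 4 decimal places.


Step 1: Compute log-barrier.
ln values: [1.9544, -2.3026, 0.7701, 2.058]
phi = -(1.9544 - 2.3026 + 0.7701 + 2.058) = -2.4799
Step 2: Compute augmented objective.
t*f(x) = 1.24*-6.67 = -8.2708
Total = -8.2708 - 2.4799 = -10.7507


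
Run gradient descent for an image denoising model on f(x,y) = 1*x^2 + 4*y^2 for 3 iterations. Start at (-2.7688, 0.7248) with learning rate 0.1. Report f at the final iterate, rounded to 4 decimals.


Gradient descent on f(x,y) = 1*x^2 + 4*y^2.
Starting point: (-2.7688, 0.7248), alpha = 0.1
Step 1: grad_x = 2*1*-2.7688 = -5.5376, grad_y = 2*4*0.7248 = 5.7984
  x_1 = -2.7688 - 0.1*-5.5376 = -2.215
  y_1 = 0.7248 - 0.1*5.7984 = 0.145
Step 2: grad_x = 2*1*-2.215 = -4.4301, grad_y = 2*4*0.145 = 1.1597
  x_2 = -2.215 - 0.1*-4.4301 = -1.772
  y_2 = 0.145 - 0.1*1.1597 = 0.029
Step 3: grad_x = 2*1*-1.772 = -3.5441, grad_y = 2*4*0.029 = 0.2319
  x_3 = -1.772 - 0.1*-3.5441 = -1.4176
  y_3 = 0.029 - 0.1*0.2319 = 0.0058
f(-1.4176, 0.0058) = 1*(-1.4176)^2 + 4*0.0058^2 = 2.0098


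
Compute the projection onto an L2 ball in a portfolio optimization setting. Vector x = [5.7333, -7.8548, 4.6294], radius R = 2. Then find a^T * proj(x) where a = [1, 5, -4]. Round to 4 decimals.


Step 1: Compute ||x|| (intermediates to 6 decimals).
||x|| = sqrt(5.7333^2 + (-7.8548)^2 + 4.6294^2) = 10.770328
Step 2: Project.
Since ||x|| > R, scale = R/||x|| = 2/10.770328 = 0.185695, proj(x) = scale * x
proj(x) = [1.064645, -1.458597, 0.859656]
Step 3: Dot product.
a^T * proj(x) = 1*1.064645 + 5*(-1.458597) - 4*0.859656 = -9.667


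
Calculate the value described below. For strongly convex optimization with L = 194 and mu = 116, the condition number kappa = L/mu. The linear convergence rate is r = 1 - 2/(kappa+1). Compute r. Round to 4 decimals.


Step 1: Compute the condition number.
kappa = L/mu = 194/116 = 1.6724
Step 2: Compute the convergence rate.
r = 1 - 2/(kappa + 1) = 1 - 2*mu/(L + mu) = (L - mu)/(L + mu) = 78/310 = 0.2516


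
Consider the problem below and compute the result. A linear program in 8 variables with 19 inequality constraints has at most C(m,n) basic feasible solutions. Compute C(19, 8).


Each vertex corresponds to some choice of n active constraints out of m, so the number of vertices is at most C(m, n) = m! / (n!(m-n)!).
m = 19, n = 8
Numerator: 19 * 18 * 17 * 16 * 15 * 14 * 13 * 12
Denominator: 8! = 40320
C(19, 8) = 75582


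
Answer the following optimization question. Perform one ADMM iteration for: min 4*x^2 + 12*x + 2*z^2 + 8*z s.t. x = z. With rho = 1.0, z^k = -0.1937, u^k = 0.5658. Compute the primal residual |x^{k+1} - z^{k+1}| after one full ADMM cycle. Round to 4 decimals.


ADMM iteration with rho = 1.0, z^k = -0.1937, u^k = 0.5658
Step 1: x-update.
Minimize 4*x^2 + 12*x + (1.0/2)*(x + 0.1937 + 0.5658)^2
FOC: (2*4 + 1.0)*x = -12 + 1.0*(-0.1937 - 0.5658)
x^{k+1} = -1.4177
Step 2: z-update.
Minimize 2*z^2 + 8*z + (1.0/2)*(-1.4177 - z + 0.5658)^2
FOC: (2*2 + 1.0)*z = -8 + 1.0*(-1.4177 + 0.5658)
z^{k+1} = -1.7704
Step 3: u-update.
u^{k+1} = 0.5658 - 1.4177 + 1.7704 = 0.9185
Step 4: Primal residual = |-1.4177 + 1.7704| = 0.3527


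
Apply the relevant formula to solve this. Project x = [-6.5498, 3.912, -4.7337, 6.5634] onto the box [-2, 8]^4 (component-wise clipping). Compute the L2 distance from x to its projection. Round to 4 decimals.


Project each component onto [-2, 8].
clip(-6.5498) = -2.0, clip(3.912) = 3.912, clip(-4.7337) = -2.0, clip(6.5634) = 6.5634
Projection = [-2.0, 3.912, -2.0, 6.5634]
Squared diffs: [20.7007, 0.0, 7.4731, 0.0]
Distance = sqrt(28.1738) = 5.3079


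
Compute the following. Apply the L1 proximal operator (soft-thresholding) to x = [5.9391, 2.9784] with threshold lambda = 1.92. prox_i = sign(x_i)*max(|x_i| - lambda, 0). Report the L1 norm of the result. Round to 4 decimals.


Soft-thresholding with lambda = 1.92:
prox(5.9391) = sign(5.9391)*max(|5.9391| - 1.92, 0) = 4.0191
prox(2.9784) = sign(2.9784)*max(|2.9784| - 1.92, 0) = 1.0584
prox(x) = [4.0191, 1.0584]
||prox(x)||_1 = 4.0191 + 1.0584 = 5.0775


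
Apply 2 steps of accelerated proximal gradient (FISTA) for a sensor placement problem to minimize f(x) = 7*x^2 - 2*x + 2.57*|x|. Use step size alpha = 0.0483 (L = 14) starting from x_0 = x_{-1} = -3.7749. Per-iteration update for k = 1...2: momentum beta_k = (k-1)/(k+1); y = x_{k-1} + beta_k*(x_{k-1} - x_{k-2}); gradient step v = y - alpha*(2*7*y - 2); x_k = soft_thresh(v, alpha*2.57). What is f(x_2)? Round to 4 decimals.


FISTA on f(x) = 7*x^2 - 2*x + 2.57*|x|
L = 14, alpha = 0.0483
Iteration 1: beta = 0.0, y = -3.7749 + 0.0*(-3.7749 + 3.7749) = -3.7749
  grad(y) = -54.8486, v = y - alpha*grad = -1.1257
  prox(v) = soft_thresh(-1.1257, 0.1241) = -1.0016
Iteration 2: beta = 0.3333, y = -1.0016 + 0.3333*(-1.0016 + 3.7749) = -0.0771
  grad(y) = -3.08, v = y - alpha*grad = 0.0716
  prox(v) = soft_thresh(0.0716, 0.1241) = 0.0
f(x_2) = 7*0.0^2 - 2*0.0 + 2.57*|0.0| = 0.0


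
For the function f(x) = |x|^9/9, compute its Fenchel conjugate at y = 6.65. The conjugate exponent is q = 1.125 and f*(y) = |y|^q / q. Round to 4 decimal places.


The conjugate exponent q satisfies 1/p + 1/q = 1.
p = 9, so q = 9/(9 - 1) = 1.125
|y|^q = 6.65^1.125 = 8.427
f*(6.65) = 8.427 / 1.125 = 7.4907


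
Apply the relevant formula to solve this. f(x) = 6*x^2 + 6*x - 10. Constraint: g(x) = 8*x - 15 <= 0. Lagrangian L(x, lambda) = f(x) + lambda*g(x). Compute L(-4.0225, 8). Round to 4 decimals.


Step 1: Evaluate f(x).
f(-4.0225) = 6*(-4.0225)^2 + 6*(-4.0225) - 10 = 62.948
Step 2: Evaluate g(x).
g(-4.0225) = 8*-4.0225 - 15 = -47.18
Step 3: Compute Lagrangian.
L = 62.948 + 8*-47.18 = -314.492


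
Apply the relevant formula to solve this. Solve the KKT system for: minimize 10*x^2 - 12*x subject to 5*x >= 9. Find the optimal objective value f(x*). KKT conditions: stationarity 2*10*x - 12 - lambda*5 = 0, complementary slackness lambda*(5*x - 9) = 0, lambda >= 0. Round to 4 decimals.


Step 1: Try lambda = 0 (constraint inactive).
x_unc = 12/(2*10) = 0.6
Check: 5*0.6 = 3.0 < 9 -- violated!
Step 2: Constraint must be active: 5*x = 9
x* = 9/5 = 1.8
lambda = (2*10*1.8 - 12)/5 = 4.8
Step 3: Compute optimal value.
f(x*) = 10*1.8^2 - 12*1.8 = 10.8


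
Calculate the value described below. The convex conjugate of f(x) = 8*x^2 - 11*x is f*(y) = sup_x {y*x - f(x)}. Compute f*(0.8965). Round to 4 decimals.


f*(y) = sup_x {y*x - a*x^2 - b*x} = sup_x {(y-b)*x - a*x^2}
FOC: (y - b) - 2a*x = 0 => x* = (y - b)/(2a)
x* = (0.8965 + 11)/(2*8) = 0.7435
f*(0.8965) = (y-b)^2/(4a) = (0.8965 + 11)^2/(4*8)
= 141.5267/32 = 4.4227


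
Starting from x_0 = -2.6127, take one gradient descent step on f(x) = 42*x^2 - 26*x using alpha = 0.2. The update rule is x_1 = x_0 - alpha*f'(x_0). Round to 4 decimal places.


We compute the gradient at x_0 and apply the update.
f'(x) = 84*x - 26
f'(-2.6127) = 84*-2.6127 - 26 = -245.4668
x_1 = -2.6127 - 0.2*-245.4668 = 46.4807


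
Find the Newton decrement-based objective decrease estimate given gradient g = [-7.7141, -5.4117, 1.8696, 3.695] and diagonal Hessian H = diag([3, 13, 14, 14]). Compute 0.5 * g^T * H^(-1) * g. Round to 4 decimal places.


Step 1: H is diagonal, so H^(-1) * g = [-2.5714, -0.4163, 0.1335, 0.2639].
Step 2: g^T H^(-1) g = sum_i g_i^2 / H_ii
  = (-7.7141)^2/3 + (-5.4117)^2/13 + (1.8696)^2/14 + (3.695)^2/14
  = 19.8358 + 2.2528 + 0.2497 + 0.9752 = 23.3135
Step 3: Objective decrease = 0.5 * g^T H^(-1) g = 11.6567


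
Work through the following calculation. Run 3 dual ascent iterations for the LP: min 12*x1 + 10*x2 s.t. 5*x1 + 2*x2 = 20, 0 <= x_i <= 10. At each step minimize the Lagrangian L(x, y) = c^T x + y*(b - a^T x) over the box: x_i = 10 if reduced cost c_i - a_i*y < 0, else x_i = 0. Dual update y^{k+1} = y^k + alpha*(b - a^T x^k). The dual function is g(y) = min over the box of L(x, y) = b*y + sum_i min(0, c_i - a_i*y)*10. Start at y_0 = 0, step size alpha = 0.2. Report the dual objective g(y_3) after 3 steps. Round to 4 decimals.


Dual ascent for LP: min 12*x1 + 10*x2, 5*x1 + 2*x2 = 20, 0 <= x_i <= 10
Step 1: y^k = 0.0, reduced costs: (12.0, 10.0)
  x^k = (0.0, 0.0), subgradient = b - a^T x = 20.0
  y^{k+1} = 0.0 + 0.2*20.0 = 4.0
Step 2: y^k = 4.0, reduced costs: (-8.0, 2.0)
  x^k = (10.0, 0.0), subgradient = b - a^T x = -30.0
  y^{k+1} = 4.0 + 0.2*-30.0 = -2.0
Step 3: y^k = -2.0, reduced costs: (22.0, 14.0)
  x^k = (0.0, 0.0), subgradient = b - a^T x = 20.0
  y^{k+1} = -2.0 + 0.2*20.0 = 2.0
Dual objective at y_3 = 2.0: reduced costs (2.0, 6.0), box minimizer x = (0.0, 0.0)
g(y_3) = b*y + (c1 - a1*y)*x1 + (c2 - a2*y)*x2 = 20*2.0 + 2.0*0.0 + 6.0*0.0 = 40.0 + 0.0 + 0.0 = 40.0
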